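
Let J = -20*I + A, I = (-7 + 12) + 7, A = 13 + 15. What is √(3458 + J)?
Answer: √3246 ≈ 56.974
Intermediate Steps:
A = 28
I = 12 (I = 5 + 7 = 12)
J = -212 (J = -20*12 + 28 = -240 + 28 = -212)
√(3458 + J) = √(3458 - 212) = √3246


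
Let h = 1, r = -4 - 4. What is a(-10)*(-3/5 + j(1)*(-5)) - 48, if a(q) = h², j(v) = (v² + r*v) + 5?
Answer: -193/5 ≈ -38.600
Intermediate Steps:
r = -8
j(v) = 5 + v² - 8*v (j(v) = (v² - 8*v) + 5 = 5 + v² - 8*v)
a(q) = 1 (a(q) = 1² = 1)
a(-10)*(-3/5 + j(1)*(-5)) - 48 = 1*(-3/5 + (5 + 1² - 8*1)*(-5)) - 48 = 1*(-3*⅕ + (5 + 1 - 8)*(-5)) - 48 = 1*(-⅗ - 2*(-5)) - 48 = 1*(-⅗ + 10) - 48 = 1*(47/5) - 48 = 47/5 - 48 = -193/5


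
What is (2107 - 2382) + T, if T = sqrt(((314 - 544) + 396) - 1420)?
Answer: -275 + I*sqrt(1254) ≈ -275.0 + 35.412*I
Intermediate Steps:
T = I*sqrt(1254) (T = sqrt((-230 + 396) - 1420) = sqrt(166 - 1420) = sqrt(-1254) = I*sqrt(1254) ≈ 35.412*I)
(2107 - 2382) + T = (2107 - 2382) + I*sqrt(1254) = -275 + I*sqrt(1254)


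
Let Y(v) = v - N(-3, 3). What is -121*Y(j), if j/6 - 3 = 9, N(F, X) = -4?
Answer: -9196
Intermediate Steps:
j = 72 (j = 18 + 6*9 = 18 + 54 = 72)
Y(v) = 4 + v (Y(v) = v - 1*(-4) = v + 4 = 4 + v)
-121*Y(j) = -121*(4 + 72) = -121*76 = -9196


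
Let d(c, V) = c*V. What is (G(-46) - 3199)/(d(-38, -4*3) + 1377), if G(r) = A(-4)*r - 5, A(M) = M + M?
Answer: -2836/1833 ≈ -1.5472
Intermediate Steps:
A(M) = 2*M
G(r) = -5 - 8*r (G(r) = (2*(-4))*r - 5 = -8*r - 5 = -5 - 8*r)
d(c, V) = V*c
(G(-46) - 3199)/(d(-38, -4*3) + 1377) = ((-5 - 8*(-46)) - 3199)/(-4*3*(-38) + 1377) = ((-5 + 368) - 3199)/(-12*(-38) + 1377) = (363 - 3199)/(456 + 1377) = -2836/1833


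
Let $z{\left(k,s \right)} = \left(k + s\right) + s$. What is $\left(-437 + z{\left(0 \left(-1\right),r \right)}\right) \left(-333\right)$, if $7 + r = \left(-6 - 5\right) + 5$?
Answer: $154179$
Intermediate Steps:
$r = -13$ ($r = -7 + \left(\left(-6 - 5\right) + 5\right) = -7 + \left(-11 + 5\right) = -7 - 6 = -13$)
$z{\left(k,s \right)} = k + 2 s$
$\left(-437 + z{\left(0 \left(-1\right),r \right)}\right) \left(-333\right) = \left(-437 + \left(0 \left(-1\right) + 2 \left(-13\right)\right)\right) \left(-333\right) = \left(-437 + \left(0 - 26\right)\right) \left(-333\right) = \left(-437 - 26\right) \left(-333\right) = \left(-463\right) \left(-333\right) = 154179$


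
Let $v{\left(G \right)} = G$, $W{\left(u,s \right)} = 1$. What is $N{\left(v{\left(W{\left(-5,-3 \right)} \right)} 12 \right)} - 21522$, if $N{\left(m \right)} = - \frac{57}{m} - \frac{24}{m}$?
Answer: $- \frac{86115}{4} \approx -21529.0$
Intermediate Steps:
$N{\left(m \right)} = - \frac{81}{m}$
$N{\left(v{\left(W{\left(-5,-3 \right)} \right)} 12 \right)} - 21522 = - \frac{81}{1 \cdot 12} - 21522 = - \frac{81}{12} - 21522 = \left(-81\right) \frac{1}{12} - 21522 = - \frac{27}{4} - 21522 = - \frac{86115}{4}$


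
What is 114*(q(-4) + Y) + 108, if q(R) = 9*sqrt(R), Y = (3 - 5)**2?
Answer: 564 + 2052*I ≈ 564.0 + 2052.0*I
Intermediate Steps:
Y = 4 (Y = (-2)**2 = 4)
114*(q(-4) + Y) + 108 = 114*(9*sqrt(-4) + 4) + 108 = 114*(9*(2*I) + 4) + 108 = 114*(18*I + 4) + 108 = 114*(4 + 18*I) + 108 = (456 + 2052*I) + 108 = 564 + 2052*I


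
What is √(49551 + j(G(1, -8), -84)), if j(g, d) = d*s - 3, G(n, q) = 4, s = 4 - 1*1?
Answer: 4*√3081 ≈ 222.03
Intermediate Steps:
s = 3 (s = 4 - 1 = 3)
j(g, d) = -3 + 3*d (j(g, d) = d*3 - 3 = 3*d - 3 = -3 + 3*d)
√(49551 + j(G(1, -8), -84)) = √(49551 + (-3 + 3*(-84))) = √(49551 + (-3 - 252)) = √(49551 - 255) = √49296 = 4*√3081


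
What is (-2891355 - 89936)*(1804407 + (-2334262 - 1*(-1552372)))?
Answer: -3048420729447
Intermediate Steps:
(-2891355 - 89936)*(1804407 + (-2334262 - 1*(-1552372))) = -2981291*(1804407 + (-2334262 + 1552372)) = -2981291*(1804407 - 781890) = -2981291*1022517 = -3048420729447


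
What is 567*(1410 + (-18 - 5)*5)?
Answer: 734265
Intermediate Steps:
567*(1410 + (-18 - 5)*5) = 567*(1410 - 23*5) = 567*(1410 - 115) = 567*1295 = 734265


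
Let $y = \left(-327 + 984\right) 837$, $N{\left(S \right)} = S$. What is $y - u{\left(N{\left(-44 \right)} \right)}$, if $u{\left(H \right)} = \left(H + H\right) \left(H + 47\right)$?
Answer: $550173$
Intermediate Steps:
$u{\left(H \right)} = 2 H \left(47 + H\right)$
$y = 549909$ ($y = 657 \cdot 837 = 549909$)
$y - u{\left(N{\left(-44 \right)} \right)} = 549909 - 2 \left(-44\right) \left(47 - 44\right) = 549909 - 2 \left(-44\right) 3 = 549909 - -264 = 549909 + 264 = 550173$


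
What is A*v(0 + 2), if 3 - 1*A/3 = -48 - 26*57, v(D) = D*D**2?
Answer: 36792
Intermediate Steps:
v(D) = D**3
A = 4599 (A = 9 - 3*(-48 - 26*57) = 9 - 3*(-48 - 1482) = 9 - 3*(-1530) = 9 + 4590 = 4599)
A*v(0 + 2) = 4599*(0 + 2)**3 = 4599*2**3 = 4599*8 = 36792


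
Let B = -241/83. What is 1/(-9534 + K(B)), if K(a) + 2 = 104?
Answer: -1/9432 ≈ -0.00010602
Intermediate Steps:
B = -241/83 (B = -241*1/83 = -241/83 ≈ -2.9036)
K(a) = 102 (K(a) = -2 + 104 = 102)
1/(-9534 + K(B)) = 1/(-9534 + 102) = 1/(-9432) = -1/9432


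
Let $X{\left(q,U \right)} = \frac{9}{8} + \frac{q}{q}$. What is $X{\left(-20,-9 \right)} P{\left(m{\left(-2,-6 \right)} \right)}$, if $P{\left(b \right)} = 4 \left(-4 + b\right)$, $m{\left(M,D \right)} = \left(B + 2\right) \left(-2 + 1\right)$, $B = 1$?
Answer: $- \frac{119}{2} \approx -59.5$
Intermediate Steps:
$X{\left(q,U \right)} = \frac{17}{8}$ ($X{\left(q,U \right)} = 9 \cdot \frac{1}{8} + 1 = \frac{9}{8} + 1 = \frac{17}{8}$)
$m{\left(M,D \right)} = -3$ ($m{\left(M,D \right)} = \left(1 + 2\right) \left(-2 + 1\right) = 3 \left(-1\right) = -3$)
$P{\left(b \right)} = -16 + 4 b$
$X{\left(-20,-9 \right)} P{\left(m{\left(-2,-6 \right)} \right)} = \frac{17 \left(-16 + 4 \left(-3\right)\right)}{8} = \frac{17 \left(-16 - 12\right)}{8} = \frac{17}{8} \left(-28\right) = - \frac{119}{2}$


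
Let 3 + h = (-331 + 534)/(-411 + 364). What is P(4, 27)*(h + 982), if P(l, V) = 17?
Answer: 778770/47 ≈ 16570.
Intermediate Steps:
h = -344/47 (h = -3 + (-331 + 534)/(-411 + 364) = -3 + 203/(-47) = -3 + 203*(-1/47) = -3 - 203/47 = -344/47 ≈ -7.3191)
P(4, 27)*(h + 982) = 17*(-344/47 + 982) = 17*(45810/47) = 778770/47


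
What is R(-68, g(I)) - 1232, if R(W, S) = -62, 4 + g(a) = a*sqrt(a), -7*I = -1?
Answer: -1294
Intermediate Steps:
I = 1/7 (I = -1/7*(-1) = 1/7 ≈ 0.14286)
g(a) = -4 + a**(3/2) (g(a) = -4 + a*sqrt(a) = -4 + a**(3/2))
R(-68, g(I)) - 1232 = -62 - 1232 = -1294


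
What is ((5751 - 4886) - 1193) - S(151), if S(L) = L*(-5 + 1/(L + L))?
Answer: 853/2 ≈ 426.50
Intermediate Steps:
S(L) = L*(-5 + 1/(2*L))
((5751 - 4886) - 1193) - S(151) = ((5751 - 4886) - 1193) - (1/2 - 5*151) = (865 - 1193) - (1/2 - 755) = -328 - 1*(-1509/2) = -328 + 1509/2 = 853/2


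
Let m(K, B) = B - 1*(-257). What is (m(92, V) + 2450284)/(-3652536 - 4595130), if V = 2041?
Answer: -1226291/4123833 ≈ -0.29737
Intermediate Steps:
m(K, B) = 257 + B (m(K, B) = B + 257 = 257 + B)
(m(92, V) + 2450284)/(-3652536 - 4595130) = ((257 + 2041) + 2450284)/(-3652536 - 4595130) = (2298 + 2450284)/(-8247666) = 2452582*(-1/8247666) = -1226291/4123833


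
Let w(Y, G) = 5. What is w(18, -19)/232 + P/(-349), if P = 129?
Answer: -28183/80968 ≈ -0.34808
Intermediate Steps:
w(18, -19)/232 + P/(-349) = 5/232 + 129/(-349) = 5*(1/232) + 129*(-1/349) = 5/232 - 129/349 = -28183/80968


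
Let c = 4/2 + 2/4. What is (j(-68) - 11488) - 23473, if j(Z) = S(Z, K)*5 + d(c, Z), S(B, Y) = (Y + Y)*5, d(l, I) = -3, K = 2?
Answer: -34864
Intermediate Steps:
c = 5/2 (c = 4*(½) + 2*(¼) = 2 + ½ = 5/2 ≈ 2.5000)
S(B, Y) = 10*Y (S(B, Y) = (2*Y)*5 = 10*Y)
j(Z) = 97 (j(Z) = (10*2)*5 - 3 = 20*5 - 3 = 100 - 3 = 97)
(j(-68) - 11488) - 23473 = (97 - 11488) - 23473 = -11391 - 23473 = -34864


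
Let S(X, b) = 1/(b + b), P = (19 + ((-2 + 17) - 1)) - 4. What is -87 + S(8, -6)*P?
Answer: -1073/12 ≈ -89.417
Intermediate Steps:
P = 29 (P = (19 + (15 - 1)) - 4 = (19 + 14) - 4 = 33 - 4 = 29)
S(X, b) = 1/(2*b)
-87 + S(8, -6)*P = -87 + ((1/2)/(-6))*29 = -87 + ((1/2)*(-1/6))*29 = -87 - 1/12*29 = -87 - 29/12 = -1073/12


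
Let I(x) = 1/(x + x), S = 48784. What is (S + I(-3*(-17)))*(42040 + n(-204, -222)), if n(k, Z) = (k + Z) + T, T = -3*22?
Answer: 6080634118/3 ≈ 2.0269e+9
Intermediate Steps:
I(x) = 1/(2*x)
T = -66
n(k, Z) = -66 + Z + k (n(k, Z) = (k + Z) - 66 = (Z + k) - 66 = -66 + Z + k)
(S + I(-3*(-17)))*(42040 + n(-204, -222)) = (48784 + 1/(2*((-3*(-17)))))*(42040 + (-66 - 222 - 204)) = (48784 + (½)/51)*(42040 - 492) = (48784 + (½)*(1/51))*41548 = (48784 + 1/102)*41548 = (4975969/102)*41548 = 6080634118/3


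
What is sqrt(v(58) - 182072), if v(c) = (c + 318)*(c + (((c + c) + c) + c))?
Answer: 2*I*sqrt(18258) ≈ 270.24*I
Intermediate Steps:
v(c) = 5*c*(318 + c) (v(c) = (318 + c)*(c + ((2*c + c) + c)) = (318 + c)*(c + (3*c + c)) = (318 + c)*(c + 4*c) = (318 + c)*(5*c) = 5*c*(318 + c))
sqrt(v(58) - 182072) = sqrt(5*58*(318 + 58) - 182072) = sqrt(5*58*376 - 182072) = sqrt(109040 - 182072) = sqrt(-73032) = 2*I*sqrt(18258)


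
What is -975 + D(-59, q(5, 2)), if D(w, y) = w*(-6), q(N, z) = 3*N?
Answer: -621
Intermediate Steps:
D(w, y) = -6*w
-975 + D(-59, q(5, 2)) = -975 - 6*(-59) = -975 + 354 = -621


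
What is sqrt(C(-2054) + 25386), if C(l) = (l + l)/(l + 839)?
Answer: sqrt(462721470)/135 ≈ 159.34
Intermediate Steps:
C(l) = 2*l/(839 + l) (C(l) = (2*l)/(839 + l) = 2*l/(839 + l))
sqrt(C(-2054) + 25386) = sqrt(2*(-2054)/(839 - 2054) + 25386) = sqrt(2*(-2054)/(-1215) + 25386) = sqrt(2*(-2054)*(-1/1215) + 25386) = sqrt(4108/1215 + 25386) = sqrt(30848098/1215) = sqrt(462721470)/135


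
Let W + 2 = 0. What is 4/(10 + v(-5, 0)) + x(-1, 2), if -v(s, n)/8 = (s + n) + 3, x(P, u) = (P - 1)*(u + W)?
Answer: 2/13 ≈ 0.15385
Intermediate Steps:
W = -2 (W = -2 + 0 = -2)
x(P, u) = (-1 + P)*(-2 + u) (x(P, u) = (P - 1)*(u - 2) = (-1 + P)*(-2 + u))
v(s, n) = -24 - 8*n - 8*s (v(s, n) = -8*((s + n) + 3) = -8*((n + s) + 3) = -8*(3 + n + s) = -24 - 8*n - 8*s)
4/(10 + v(-5, 0)) + x(-1, 2) = 4/(10 + (-24 - 8*0 - 8*(-5))) + (2 - 1*2 - 2*(-1) - 1*2) = 4/(10 + (-24 + 0 + 40)) + (2 - 2 + 2 - 2) = 4/(10 + 16) + 0 = 4/26 + 0 = (1/26)*4 + 0 = 2/13 + 0 = 2/13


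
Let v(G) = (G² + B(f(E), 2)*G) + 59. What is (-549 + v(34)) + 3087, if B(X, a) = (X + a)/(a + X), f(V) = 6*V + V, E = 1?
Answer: 3787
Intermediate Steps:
f(V) = 7*V
B(X, a) = 1 (B(X, a) = (X + a)/(X + a) = 1)
v(G) = 59 + G + G² (v(G) = (G² + 1*G) + 59 = (G² + G) + 59 = (G + G²) + 59 = 59 + G + G²)
(-549 + v(34)) + 3087 = (-549 + (59 + 34 + 34²)) + 3087 = (-549 + (59 + 34 + 1156)) + 3087 = (-549 + 1249) + 3087 = 700 + 3087 = 3787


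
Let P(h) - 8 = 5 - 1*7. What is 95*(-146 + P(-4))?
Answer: -13300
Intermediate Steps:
P(h) = 6 (P(h) = 8 + (5 - 1*7) = 8 + (5 - 7) = 8 - 2 = 6)
95*(-146 + P(-4)) = 95*(-146 + 6) = 95*(-140) = -13300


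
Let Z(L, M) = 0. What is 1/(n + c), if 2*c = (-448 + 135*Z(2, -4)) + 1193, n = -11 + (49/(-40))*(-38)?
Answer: 20/8161 ≈ 0.0024507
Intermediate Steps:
n = 711/20 (n = -11 + (49*(-1/40))*(-38) = -11 - 49/40*(-38) = -11 + 931/20 = 711/20 ≈ 35.550)
c = 745/2 (c = ((-448 + 135*0) + 1193)/2 = ((-448 + 0) + 1193)/2 = (-448 + 1193)/2 = (½)*745 = 745/2 ≈ 372.50)
1/(n + c) = 1/(711/20 + 745/2) = 1/(8161/20) = 20/8161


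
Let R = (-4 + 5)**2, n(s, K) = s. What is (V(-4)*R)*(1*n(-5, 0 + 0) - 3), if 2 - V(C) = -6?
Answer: -64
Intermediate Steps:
V(C) = 8 (V(C) = 2 - 1*(-6) = 2 + 6 = 8)
R = 1 (R = 1**2 = 1)
(V(-4)*R)*(1*n(-5, 0 + 0) - 3) = (8*1)*(1*(-5) - 3) = 8*(-5 - 3) = 8*(-8) = -64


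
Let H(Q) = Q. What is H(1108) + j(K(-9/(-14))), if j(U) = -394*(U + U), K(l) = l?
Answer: 4210/7 ≈ 601.43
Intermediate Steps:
j(U) = -788*U
H(1108) + j(K(-9/(-14))) = 1108 - (-7092)/(-14) = 1108 - (-7092)*(-1)/14 = 1108 - 788*9/14 = 1108 - 3546/7 = 4210/7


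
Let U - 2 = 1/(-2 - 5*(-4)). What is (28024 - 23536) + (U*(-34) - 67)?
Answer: 39160/9 ≈ 4351.1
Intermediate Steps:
U = 37/18 (U = 2 + 1/(-2 - 5*(-4)) = 2 + 1/(-2 + 20) = 2 + 1/18 = 37/18 ≈ 2.0556)
(28024 - 23536) + (U*(-34) - 67) = (28024 - 23536) + ((37/18)*(-34) - 67) = 4488 + (-629/9 - 67) = 4488 - 1232/9 = 39160/9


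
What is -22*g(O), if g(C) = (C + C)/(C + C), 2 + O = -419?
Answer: -22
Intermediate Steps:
O = -421 (O = -2 - 419 = -421)
g(C) = 1 (g(C) = (2*C)/((2*C)) = (2*C)*(1/(2*C)) = 1)
-22*g(O) = -22*1 = -22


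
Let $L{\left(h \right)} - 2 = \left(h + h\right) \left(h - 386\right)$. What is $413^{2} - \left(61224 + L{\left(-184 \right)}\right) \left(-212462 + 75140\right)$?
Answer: $37212510061$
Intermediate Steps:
$L{\left(h \right)} = 2 + 2 h \left(-386 + h\right)$ ($L{\left(h \right)} = 2 + \left(h + h\right) \left(h - 386\right) = 2 + 2 h \left(-386 + h\right)$)
$413^{2} - \left(61224 + L{\left(-184 \right)}\right) \left(-212462 + 75140\right) = 413^{2} - \left(61224 + \left(2 - -142048 + 2 \left(-184\right)^{2}\right)\right) \left(-212462 + 75140\right) = 170569 - \left(61224 + \left(2 + 142048 + 2 \cdot 33856\right)\right) \left(-137322\right) = 170569 - \left(61224 + \left(2 + 142048 + 67712\right)\right) \left(-137322\right) = 170569 - \left(61224 + 209762\right) \left(-137322\right) = 170569 - 270986 \left(-137322\right) = 170569 - -37212339492 = 170569 + 37212339492 = 37212510061$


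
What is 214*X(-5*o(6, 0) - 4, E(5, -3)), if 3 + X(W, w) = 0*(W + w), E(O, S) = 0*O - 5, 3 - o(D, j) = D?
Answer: -642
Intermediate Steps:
o(D, j) = 3 - D
E(O, S) = -5 (E(O, S) = 0 - 5 = -5)
X(W, w) = -3 (X(W, w) = -3 + 0*(W + w) = -3 + 0 = -3)
214*X(-5*o(6, 0) - 4, E(5, -3)) = 214*(-3) = -642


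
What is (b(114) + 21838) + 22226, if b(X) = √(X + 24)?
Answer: 44064 + √138 ≈ 44076.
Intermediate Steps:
b(X) = √(24 + X)
(b(114) + 21838) + 22226 = (√(24 + 114) + 21838) + 22226 = (√138 + 21838) + 22226 = (21838 + √138) + 22226 = 44064 + √138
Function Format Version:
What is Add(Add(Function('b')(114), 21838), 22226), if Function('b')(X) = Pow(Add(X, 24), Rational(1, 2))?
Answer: Add(44064, Pow(138, Rational(1, 2))) ≈ 44076.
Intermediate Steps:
Function('b')(X) = Pow(Add(24, X), Rational(1, 2))
Add(Add(Function('b')(114), 21838), 22226) = Add(Add(Pow(Add(24, 114), Rational(1, 2)), 21838), 22226) = Add(Add(Pow(138, Rational(1, 2)), 21838), 22226) = Add(Add(21838, Pow(138, Rational(1, 2))), 22226) = Add(44064, Pow(138, Rational(1, 2)))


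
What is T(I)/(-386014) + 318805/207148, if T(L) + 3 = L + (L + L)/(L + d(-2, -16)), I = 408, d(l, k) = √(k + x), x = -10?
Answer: 5118688603398089/3328219513426820 + 204*I*√26/16066867715 ≈ 1.538 + 6.4742e-8*I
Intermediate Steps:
d(l, k) = √(-10 + k) (d(l, k) = √(k - 10) = √(-10 + k))
T(L) = -3 + L + 2*L/(L + I*√26) (T(L) = -3 + (L + (L + L)/(L + √(-10 - 16))) = -3 + (L + (2*L)/(L + √(-26))) = -3 + (L + (2*L)/(L + I*√26)) = -3 + (L + 2*L/(L + I*√26)) = -3 + L + 2*L/(L + I*√26))
T(I)/(-386014) + 318805/207148 = ((408² - 1*408 - 3*I*√26 + I*408*√26)/(408 + I*√26))/(-386014) + 318805/207148 = ((166464 - 408 - 3*I*√26 + 408*I*√26)/(408 + I*√26))*(-1/386014) + 318805*(1/207148) = ((166056 + 405*I*√26)/(408 + I*√26))*(-1/386014) + 318805/207148 = -(166056 + 405*I*√26)/(386014*(408 + I*√26)) + 318805/207148 = 318805/207148 - (166056 + 405*I*√26)/(386014*(408 + I*√26))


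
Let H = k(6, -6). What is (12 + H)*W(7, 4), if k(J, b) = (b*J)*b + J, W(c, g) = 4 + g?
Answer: 1872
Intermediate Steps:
k(J, b) = J + J*b² (k(J, b) = (J*b)*b + J = J*b² + J = J + J*b²)
H = 222 (H = 6*(1 + (-6)²) = 6*(1 + 36) = 6*37 = 222)
(12 + H)*W(7, 4) = (12 + 222)*(4 + 4) = 234*8 = 1872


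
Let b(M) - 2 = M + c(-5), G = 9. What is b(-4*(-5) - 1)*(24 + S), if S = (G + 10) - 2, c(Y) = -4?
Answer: 697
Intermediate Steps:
S = 17 (S = (9 + 10) - 2 = 19 - 2 = 17)
b(M) = -2 + M (b(M) = 2 + (M - 4) = 2 + (-4 + M) = -2 + M)
b(-4*(-5) - 1)*(24 + S) = (-2 + (-4*(-5) - 1))*(24 + 17) = (-2 + (20 - 1))*41 = (-2 + 19)*41 = 17*41 = 697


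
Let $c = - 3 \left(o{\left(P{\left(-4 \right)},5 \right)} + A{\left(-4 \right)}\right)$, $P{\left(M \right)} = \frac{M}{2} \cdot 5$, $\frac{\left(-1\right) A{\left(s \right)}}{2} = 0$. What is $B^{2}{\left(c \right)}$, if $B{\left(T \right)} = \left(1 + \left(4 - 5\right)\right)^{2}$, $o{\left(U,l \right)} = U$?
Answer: $0$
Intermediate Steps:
$A{\left(s \right)} = 0$ ($A{\left(s \right)} = \left(-2\right) 0 = 0$)
$P{\left(M \right)} = \frac{5 M}{2}$ ($P{\left(M \right)} = M \frac{1}{2} \cdot 5 = \frac{M}{2} \cdot 5 = \frac{5 M}{2}$)
$c = 30$ ($c = - 3 \left(\frac{5}{2} \left(-4\right) + 0\right) = - 3 \left(-10 + 0\right) = \left(-3\right) \left(-10\right) = 30$)
$B{\left(T \right)} = 0$ ($B{\left(T \right)} = \left(1 + \left(4 - 5\right)\right)^{2} = \left(1 - 1\right)^{2} = 0^{2} = 0$)
$B^{2}{\left(c \right)} = 0^{2} = 0$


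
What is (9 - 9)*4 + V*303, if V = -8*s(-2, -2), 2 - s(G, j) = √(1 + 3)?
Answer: 0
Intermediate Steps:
s(G, j) = 0 (s(G, j) = 2 - √(1 + 3) = 2 - √4 = 2 - 1*2 = 2 - 2 = 0)
V = 0 (V = -8*0 = 0)
(9 - 9)*4 + V*303 = (9 - 9)*4 + 0*303 = 0*4 + 0 = 0 + 0 = 0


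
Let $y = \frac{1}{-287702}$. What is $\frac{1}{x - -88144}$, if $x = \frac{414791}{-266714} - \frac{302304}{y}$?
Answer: $\frac{266714}{23197064361653337} \approx 1.1498 \cdot 10^{-11}$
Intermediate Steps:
$y = - \frac{1}{287702} \approx -3.4758 \cdot 10^{-6}$
$x = \frac{23197040852414521}{266714}$ ($x = \frac{414791}{-266714} - \frac{302304}{- \frac{1}{287702}} = 414791 \left(- \frac{1}{266714}\right) - -86973465408 = - \frac{414791}{266714} + 86973465408 = \frac{23197040852414521}{266714} \approx 8.6973 \cdot 10^{10}$)
$\frac{1}{x - -88144} = \frac{1}{\frac{23197040852414521}{266714} - -88144} = \frac{1}{\frac{23197040852414521}{266714} + 88144} = \frac{1}{\frac{23197064361653337}{266714}} = \frac{266714}{23197064361653337}$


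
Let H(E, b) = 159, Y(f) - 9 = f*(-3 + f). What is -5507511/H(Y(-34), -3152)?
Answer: -1835837/53 ≈ -34638.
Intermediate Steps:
Y(f) = 9 + f*(-3 + f)
-5507511/H(Y(-34), -3152) = -5507511/159 = -5507511*1/159 = -1835837/53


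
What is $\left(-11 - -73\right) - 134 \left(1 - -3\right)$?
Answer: $-474$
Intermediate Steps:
$\left(-11 - -73\right) - 134 \left(1 - -3\right) = \left(-11 + 73\right) - 134 \left(1 + 3\right) = 62 - 536 = -474$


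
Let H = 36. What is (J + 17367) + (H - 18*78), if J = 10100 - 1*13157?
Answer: 12942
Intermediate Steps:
J = -3057 (J = 10100 - 13157 = -3057)
(J + 17367) + (H - 18*78) = (-3057 + 17367) + (36 - 18*78) = 14310 + (36 - 1404) = 14310 - 1368 = 12942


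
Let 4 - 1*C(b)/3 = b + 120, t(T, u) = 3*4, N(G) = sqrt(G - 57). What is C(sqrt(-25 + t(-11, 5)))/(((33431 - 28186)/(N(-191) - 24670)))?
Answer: 6*(116 + I*sqrt(13))*(12335 - I*sqrt(62))/5245 ≈ 1636.9 + 49.832*I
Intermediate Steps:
N(G) = sqrt(-57 + G)
t(T, u) = 12
C(b) = -348 - 3*b (C(b) = 12 - 3*(b + 120) = 12 - 3*(120 + b) = 12 + (-360 - 3*b) = -348 - 3*b)
C(sqrt(-25 + t(-11, 5)))/(((33431 - 28186)/(N(-191) - 24670))) = (-348 - 3*sqrt(-25 + 12))/(((33431 - 28186)/(sqrt(-57 - 191) - 24670))) = (-348 - 3*I*sqrt(13))/((5245/(sqrt(-248) - 24670))) = (-348 - 3*I*sqrt(13))/((5245/(2*I*sqrt(62) - 24670))) = (-348 - 3*I*sqrt(13))/((5245/(-24670 + 2*I*sqrt(62)))) = (-348 - 3*I*sqrt(13))*(-4934/1049 + 2*I*sqrt(62)/5245)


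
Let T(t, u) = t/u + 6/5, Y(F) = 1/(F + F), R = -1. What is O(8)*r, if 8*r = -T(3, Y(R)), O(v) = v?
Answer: 24/5 ≈ 4.8000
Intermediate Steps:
Y(F) = 1/(2*F)
T(t, u) = 6/5 + t/u (T(t, u) = t/u + 6*(⅕) = t/u + 6/5 = 6/5 + t/u)
r = ⅗ (r = (-(6/5 + 3/(((½)/(-1)))))/8 = (-(6/5 + 3/(((½)*(-1)))))/8 = (-(6/5 + 3/(-½)))/8 = (-(6/5 + 3*(-2)))/8 = (-(6/5 - 6))/8 = (-1*(-24/5))/8 = (⅛)*(24/5) = ⅗ ≈ 0.60000)
O(8)*r = 8*(⅗) = 24/5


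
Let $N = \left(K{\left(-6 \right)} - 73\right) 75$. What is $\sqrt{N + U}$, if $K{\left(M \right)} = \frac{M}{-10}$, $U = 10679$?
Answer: $\sqrt{5249} \approx 72.45$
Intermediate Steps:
$K{\left(M \right)} = - \frac{M}{10}$ ($K{\left(M \right)} = M \left(- \frac{1}{10}\right) = - \frac{M}{10}$)
$N = -5430$ ($N = \left(\left(- \frac{1}{10}\right) \left(-6\right) - 73\right) 75 = \left(\frac{3}{5} - 73\right) 75 = \left(- \frac{362}{5}\right) 75 = -5430$)
$\sqrt{N + U} = \sqrt{-5430 + 10679} = \sqrt{5249}$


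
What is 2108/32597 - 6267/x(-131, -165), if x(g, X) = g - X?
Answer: -204213727/1108298 ≈ -184.26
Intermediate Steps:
2108/32597 - 6267/x(-131, -165) = 2108/32597 - 6267/(-131 - 1*(-165)) = 2108*(1/32597) - 6267/(-131 + 165) = 2108/32597 - 6267/34 = -204213727/1108298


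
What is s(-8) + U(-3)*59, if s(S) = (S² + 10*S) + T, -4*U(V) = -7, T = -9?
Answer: 313/4 ≈ 78.250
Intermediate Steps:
U(V) = 7/4 (U(V) = -¼*(-7) = 7/4)
s(S) = -9 + S² + 10*S (s(S) = (S² + 10*S) - 9 = -9 + S² + 10*S)
s(-8) + U(-3)*59 = (-9 + (-8)² + 10*(-8)) + (7/4)*59 = (-9 + 64 - 80) + 413/4 = -25 + 413/4 = 313/4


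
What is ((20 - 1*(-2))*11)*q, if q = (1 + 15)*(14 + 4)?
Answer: 69696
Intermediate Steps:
q = 288 (q = 16*18 = 288)
((20 - 1*(-2))*11)*q = ((20 - 1*(-2))*11)*288 = ((20 + 2)*11)*288 = (22*11)*288 = 242*288 = 69696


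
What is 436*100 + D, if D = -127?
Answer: 43473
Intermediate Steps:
436*100 + D = 436*100 - 127 = 43600 - 127 = 43473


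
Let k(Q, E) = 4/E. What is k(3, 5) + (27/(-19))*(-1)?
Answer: 211/95 ≈ 2.2211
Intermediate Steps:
k(3, 5) + (27/(-19))*(-1) = 4/5 + (27/(-19))*(-1) = 4*(⅕) + (27*(-1/19))*(-1) = ⅘ - 27/19*(-1) = ⅘ + 27/19 = 211/95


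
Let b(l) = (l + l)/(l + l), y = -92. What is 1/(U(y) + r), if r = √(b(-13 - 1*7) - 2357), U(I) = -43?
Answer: -43/4205 - 2*I*√589/4205 ≈ -0.010226 - 0.011543*I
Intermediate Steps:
b(l) = 1 (b(l) = (2*l)/((2*l)) = (2*l)*(1/(2*l)) = 1)
r = 2*I*√589 (r = √(1 - 2357) = √(-2356) = 2*I*√589 ≈ 48.539*I)
1/(U(y) + r) = 1/(-43 + 2*I*√589)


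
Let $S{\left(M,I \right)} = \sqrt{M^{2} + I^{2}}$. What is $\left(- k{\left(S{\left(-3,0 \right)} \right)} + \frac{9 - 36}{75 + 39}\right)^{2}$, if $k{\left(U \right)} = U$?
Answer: $\frac{15129}{1444} \approx 10.477$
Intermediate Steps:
$S{\left(M,I \right)} = \sqrt{I^{2} + M^{2}}$
$\left(- k{\left(S{\left(-3,0 \right)} \right)} + \frac{9 - 36}{75 + 39}\right)^{2} = \left(- \sqrt{0^{2} + \left(-3\right)^{2}} + \frac{9 - 36}{75 + 39}\right)^{2} = \left(- \sqrt{0 + 9} - \frac{27}{114}\right)^{2} = \left(- \sqrt{9} - \frac{9}{38}\right)^{2} = \left(\left(-1\right) 3 - \frac{9}{38}\right)^{2} = \left(-3 - \frac{9}{38}\right)^{2} = \left(- \frac{123}{38}\right)^{2} = \frac{15129}{1444}$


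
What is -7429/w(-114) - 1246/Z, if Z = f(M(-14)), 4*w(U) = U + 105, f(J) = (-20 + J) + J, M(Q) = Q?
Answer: 239597/72 ≈ 3327.7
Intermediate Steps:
f(J) = -20 + 2*J
w(U) = 105/4 + U/4 (w(U) = (U + 105)/4 = (105 + U)/4 = 105/4 + U/4)
Z = -48 (Z = -20 + 2*(-14) = -20 - 28 = -48)
-7429/w(-114) - 1246/Z = -7429/(105/4 + (¼)*(-114)) - 1246/(-48) = -7429/(105/4 - 57/2) - 1246*(-1/48) = -7429/(-9/4) + 623/24 = -7429*(-4/9) + 623/24 = 29716/9 + 623/24 = 239597/72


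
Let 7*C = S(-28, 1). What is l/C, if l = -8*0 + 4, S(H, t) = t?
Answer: 28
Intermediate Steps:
l = 4 (l = 0 + 4 = 4)
C = ⅐ (C = (⅐)*1 = ⅐ ≈ 0.14286)
l/C = 4/(⅐) = 4*7 = 28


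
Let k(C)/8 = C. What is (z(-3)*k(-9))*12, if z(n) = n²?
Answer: -7776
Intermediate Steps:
k(C) = 8*C
(z(-3)*k(-9))*12 = ((-3)²*(8*(-9)))*12 = (9*(-72))*12 = -648*12 = -7776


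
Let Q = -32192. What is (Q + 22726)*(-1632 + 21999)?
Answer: -192794022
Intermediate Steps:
(Q + 22726)*(-1632 + 21999) = (-32192 + 22726)*(-1632 + 21999) = -9466*20367 = -192794022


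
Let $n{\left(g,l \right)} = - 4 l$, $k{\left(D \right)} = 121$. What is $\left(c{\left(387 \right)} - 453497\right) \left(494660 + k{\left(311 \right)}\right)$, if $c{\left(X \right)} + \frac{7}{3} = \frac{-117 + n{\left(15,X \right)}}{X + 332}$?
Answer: $- \frac{161332095581839}{719} \approx -2.2438 \cdot 10^{11}$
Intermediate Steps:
$c{\left(X \right)} = - \frac{7}{3} + \frac{-117 - 4 X}{332 + X}$ ($c{\left(X \right)} = - \frac{7}{3} + \frac{-117 - 4 X}{X + 332} = - \frac{7}{3} + \frac{-117 - 4 X}{332 + X}$)
$\left(c{\left(387 \right)} - 453497\right) \left(494660 + k{\left(311 \right)}\right) = \left(\frac{-2675 - 7353}{3 \left(332 + 387\right)} - 453497\right) \left(494660 + 121\right) = \left(\frac{-2675 - 7353}{3 \cdot 719} - 453497\right) 494781 = \left(\frac{1}{3} \cdot \frac{1}{719} \left(-10028\right) - 453497\right) 494781 = \left(- \frac{10028}{2157} - 453497\right) 494781 = \left(- \frac{978203057}{2157}\right) 494781 = - \frac{161332095581839}{719}$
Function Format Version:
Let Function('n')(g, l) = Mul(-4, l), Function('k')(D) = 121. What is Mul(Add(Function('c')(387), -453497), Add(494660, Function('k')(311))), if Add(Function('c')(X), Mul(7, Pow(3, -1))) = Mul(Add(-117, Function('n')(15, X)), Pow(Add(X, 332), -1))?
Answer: Rational(-161332095581839, 719) ≈ -2.2438e+11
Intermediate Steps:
Function('c')(X) = Add(Rational(-7, 3), Mul(Pow(Add(332, X), -1), Add(-117, Mul(-4, X)))) (Function('c')(X) = Add(Rational(-7, 3), Mul(Add(-117, Mul(-4, X)), Pow(Add(X, 332), -1))) = Add(Rational(-7, 3), Mul(Add(-117, Mul(-4, X)), Pow(Add(332, X), -1))) = Add(Rational(-7, 3), Mul(Pow(Add(332, X), -1), Add(-117, Mul(-4, X)))))
Mul(Add(Function('c')(387), -453497), Add(494660, Function('k')(311))) = Mul(Add(Mul(Rational(1, 3), Pow(Add(332, 387), -1), Add(-2675, Mul(-19, 387))), -453497), Add(494660, 121)) = Mul(Add(Mul(Rational(1, 3), Pow(719, -1), Add(-2675, -7353)), -453497), 494781) = Mul(Add(Mul(Rational(1, 3), Rational(1, 719), -10028), -453497), 494781) = Mul(Add(Rational(-10028, 2157), -453497), 494781) = Mul(Rational(-978203057, 2157), 494781) = Rational(-161332095581839, 719)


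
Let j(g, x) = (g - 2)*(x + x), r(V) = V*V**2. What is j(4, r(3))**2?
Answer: 11664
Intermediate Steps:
r(V) = V**3
j(g, x) = 2*x*(-2 + g) (j(g, x) = (-2 + g)*(2*x) = 2*x*(-2 + g))
j(4, r(3))**2 = (2*3**3*(-2 + 4))**2 = (2*27*2)**2 = 108**2 = 11664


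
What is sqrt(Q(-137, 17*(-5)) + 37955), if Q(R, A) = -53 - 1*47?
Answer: sqrt(37855) ≈ 194.56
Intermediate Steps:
Q(R, A) = -100 (Q(R, A) = -53 - 47 = -100)
sqrt(Q(-137, 17*(-5)) + 37955) = sqrt(-100 + 37955) = sqrt(37855)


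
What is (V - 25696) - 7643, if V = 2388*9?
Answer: -11847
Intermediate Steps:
V = 21492
(V - 25696) - 7643 = (21492 - 25696) - 7643 = -4204 - 7643 = -11847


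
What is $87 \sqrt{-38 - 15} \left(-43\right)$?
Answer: $- 3741 i \sqrt{53} \approx - 27235.0 i$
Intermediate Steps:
$87 \sqrt{-38 - 15} \left(-43\right) = 87 \sqrt{-53} \left(-43\right) = 87 i \sqrt{53} \left(-43\right) = - 3741 i \sqrt{53}$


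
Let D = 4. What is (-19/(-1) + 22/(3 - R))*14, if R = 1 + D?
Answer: 112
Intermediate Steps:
R = 5 (R = 1 + 4 = 5)
(-19/(-1) + 22/(3 - R))*14 = (-19/(-1) + 22/(3 - 1*5))*14 = (-19*(-1) + 22/(3 - 5))*14 = (19 + 22/(-2))*14 = (19 + 22*(-1/2))*14 = (19 - 11)*14 = 8*14 = 112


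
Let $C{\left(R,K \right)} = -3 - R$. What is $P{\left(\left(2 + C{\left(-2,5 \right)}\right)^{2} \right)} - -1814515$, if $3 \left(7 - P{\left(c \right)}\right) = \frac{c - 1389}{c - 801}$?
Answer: $\frac{1088712853}{600} \approx 1.8145 \cdot 10^{6}$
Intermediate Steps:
$P{\left(c \right)} = 7 - \frac{-1389 + c}{3 \left(-801 + c\right)}$ ($P{\left(c \right)} = 7 - \frac{\left(c - 1389\right) \frac{1}{c - 801}}{3} = 7 - \frac{\left(-1389 + c\right) \frac{1}{-801 + c}}{3} = 7 - \frac{\frac{1}{-801 + c} \left(-1389 + c\right)}{3} = 7 - \frac{-1389 + c}{3 \left(-801 + c\right)}$)
$P{\left(\left(2 + C{\left(-2,5 \right)}\right)^{2} \right)} - -1814515 = \frac{4 \left(-3858 + 5 \left(2 - 1\right)^{2}\right)}{3 \left(-801 + \left(2 - 1\right)^{2}\right)} - -1814515 = \frac{4 \left(-3858 + 5 \left(2 + \left(-3 + 2\right)\right)^{2}\right)}{3 \left(-801 + \left(2 + \left(-3 + 2\right)\right)^{2}\right)} + 1814515 = \frac{4 \left(-3858 + 5 \left(2 - 1\right)^{2}\right)}{3 \left(-801 + \left(2 - 1\right)^{2}\right)} + 1814515 = \frac{4 \left(-3858 + 5 \cdot 1^{2}\right)}{3 \left(-801 + 1^{2}\right)} + 1814515 = \frac{4 \left(-3858 + 5 \cdot 1\right)}{3 \left(-801 + 1\right)} + 1814515 = \frac{4 \left(-3858 + 5\right)}{3 \left(-800\right)} + 1814515 = \frac{4}{3} \left(- \frac{1}{800}\right) \left(-3853\right) + 1814515 = \frac{3853}{600} + 1814515 = \frac{1088712853}{600}$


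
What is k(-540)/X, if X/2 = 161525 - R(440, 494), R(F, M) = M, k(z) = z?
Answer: -90/53677 ≈ -0.0016767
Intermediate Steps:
X = 322062 (X = 2*(161525 - 1*494) = 2*(161525 - 494) = 2*161031 = 322062)
k(-540)/X = -540/322062 = -540*1/322062 = -90/53677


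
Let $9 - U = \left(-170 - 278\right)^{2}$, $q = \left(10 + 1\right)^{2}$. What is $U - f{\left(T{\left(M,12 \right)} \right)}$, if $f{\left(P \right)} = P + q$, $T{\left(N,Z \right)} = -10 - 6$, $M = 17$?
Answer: $-200800$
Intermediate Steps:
$T{\left(N,Z \right)} = -16$
$q = 121$ ($q = 11^{2} = 121$)
$f{\left(P \right)} = 121 + P$ ($f{\left(P \right)} = P + 121 = 121 + P$)
$U = -200695$ ($U = 9 - \left(-170 - 278\right)^{2} = 9 - \left(-448\right)^{2} = 9 - 200704 = -200695$)
$U - f{\left(T{\left(M,12 \right)} \right)} = -200695 - \left(121 - 16\right) = -200695 - 105 = -200800$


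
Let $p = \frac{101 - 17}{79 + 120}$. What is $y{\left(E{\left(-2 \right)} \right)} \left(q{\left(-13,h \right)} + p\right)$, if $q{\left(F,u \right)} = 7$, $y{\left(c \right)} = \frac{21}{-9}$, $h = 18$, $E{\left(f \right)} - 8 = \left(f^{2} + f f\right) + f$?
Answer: $- \frac{10339}{597} \approx -17.318$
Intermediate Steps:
$E{\left(f \right)} = 8 + f + 2 f^{2}$ ($E{\left(f \right)} = 8 + \left(\left(f^{2} + f f\right) + f\right) = 8 + \left(\left(f^{2} + f^{2}\right) + f\right) = 8 + \left(2 f^{2} + f\right) = 8 + \left(f + 2 f^{2}\right) = 8 + f + 2 f^{2}$)
$y{\left(c \right)} = - \frac{7}{3}$ ($y{\left(c \right)} = 21 \left(- \frac{1}{9}\right) = - \frac{7}{3}$)
$p = \frac{84}{199} \approx 0.42211$
$y{\left(E{\left(-2 \right)} \right)} \left(q{\left(-13,h \right)} + p\right) = - \frac{7 \left(7 + \frac{84}{199}\right)}{3} = \left(- \frac{7}{3}\right) \frac{1477}{199} = - \frac{10339}{597}$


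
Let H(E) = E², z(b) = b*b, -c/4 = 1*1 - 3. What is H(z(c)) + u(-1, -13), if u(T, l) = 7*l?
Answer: 4005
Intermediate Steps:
c = 8 (c = -4*(1*1 - 3) = -4*(1 - 3) = -4*(-2) = 8)
z(b) = b²
H(z(c)) + u(-1, -13) = (8²)² + 7*(-13) = 64² - 91 = 4096 - 91 = 4005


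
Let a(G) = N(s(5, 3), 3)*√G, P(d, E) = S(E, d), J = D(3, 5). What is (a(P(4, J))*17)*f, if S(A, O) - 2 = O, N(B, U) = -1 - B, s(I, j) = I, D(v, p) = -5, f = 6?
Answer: -612*√6 ≈ -1499.1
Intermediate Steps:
J = -5
S(A, O) = 2 + O
P(d, E) = 2 + d
a(G) = -6*√G (a(G) = (-1 - 1*5)*√G = (-1 - 5)*√G = -6*√G)
(a(P(4, J))*17)*f = (-6*√(2 + 4)*17)*6 = (-6*√6*17)*6 = -102*√6*6 = -612*√6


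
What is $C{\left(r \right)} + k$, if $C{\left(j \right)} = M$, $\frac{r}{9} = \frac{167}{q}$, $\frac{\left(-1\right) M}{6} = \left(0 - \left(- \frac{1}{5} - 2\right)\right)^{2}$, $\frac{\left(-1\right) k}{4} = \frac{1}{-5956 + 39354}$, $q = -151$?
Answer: $- \frac{12123524}{417475} \approx -29.04$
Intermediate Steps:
$k = - \frac{2}{16699}$ ($k = - \frac{4}{-5956 + 39354} = - \frac{4}{33398} = \left(-4\right) \frac{1}{33398} = - \frac{2}{16699} \approx -0.00011977$)
$M = - \frac{726}{25}$ ($M = - 6 \left(0 - \left(- \frac{1}{5} - 2\right)\right)^{2} = - 6 \left(0 - - \frac{11}{5}\right)^{2} = - 6 \left(0 + \left(2 + \frac{1}{5}\right)\right)^{2} = - 6 \left(0 + \frac{11}{5}\right)^{2} = - 6 \left(\frac{11}{5}\right)^{2} = \left(-6\right) \frac{121}{25} = - \frac{726}{25} \approx -29.04$)
$r = - \frac{1503}{151}$ ($r = 9 \frac{167}{-151} = 9 \cdot 167 \left(- \frac{1}{151}\right) = 9 \left(- \frac{167}{151}\right) = - \frac{1503}{151} \approx -9.9536$)
$C{\left(j \right)} = - \frac{726}{25}$
$C{\left(r \right)} + k = - \frac{726}{25} - \frac{2}{16699} = - \frac{12123524}{417475}$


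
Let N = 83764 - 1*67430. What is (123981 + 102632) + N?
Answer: 242947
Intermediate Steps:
N = 16334 (N = 83764 - 67430 = 16334)
(123981 + 102632) + N = (123981 + 102632) + 16334 = 226613 + 16334 = 242947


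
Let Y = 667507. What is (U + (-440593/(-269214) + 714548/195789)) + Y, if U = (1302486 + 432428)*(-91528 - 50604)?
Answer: -35805351968865441499/145204242 ≈ -2.4659e+11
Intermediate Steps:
U = -246586796648 (U = 1734914*(-142132) = -246586796648)
(U + (-440593/(-269214) + 714548/195789)) + Y = (-246586796648 + (-440593/(-269214) + 714548/195789)) + 667507 = (-246586796648 + (-440593*(-1/269214) + 714548*(1/195789))) + 667507 = (-246586796648 + (440593/269214 + 714548/195789)) + 667507 = (-246586796648 + 767574623/145204242) + 667507 = -35805448893713406193/145204242 + 667507 = -35805351968865441499/145204242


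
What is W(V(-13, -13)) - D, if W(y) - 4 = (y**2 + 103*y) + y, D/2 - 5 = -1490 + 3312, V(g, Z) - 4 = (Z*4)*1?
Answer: -6338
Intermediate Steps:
V(g, Z) = 4 + 4*Z (V(g, Z) = 4 + (Z*4)*1 = 4 + (4*Z)*1 = 4 + 4*Z)
D = 3654 (D = 10 + 2*(-1490 + 3312) = 10 + 2*1822 = 10 + 3644 = 3654)
W(y) = 4 + y**2 + 104*y (W(y) = 4 + ((y**2 + 103*y) + y) = 4 + (y**2 + 104*y) = 4 + y**2 + 104*y)
W(V(-13, -13)) - D = (4 + (4 + 4*(-13))**2 + 104*(4 + 4*(-13))) - 1*3654 = (4 + (4 - 52)**2 + 104*(4 - 52)) - 3654 = (4 + (-48)**2 + 104*(-48)) - 3654 = (4 + 2304 - 4992) - 3654 = -2684 - 3654 = -6338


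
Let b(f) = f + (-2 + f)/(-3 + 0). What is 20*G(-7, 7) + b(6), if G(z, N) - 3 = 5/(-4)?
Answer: 119/3 ≈ 39.667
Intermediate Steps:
G(z, N) = 7/4 (G(z, N) = 3 + 5/(-4) = 3 + 5*(-1/4) = 3 - 5/4 = 7/4)
b(f) = 2/3 + 2*f/3 (b(f) = f + (-2 + f)/(-3) = f + (-2 + f)*(-1/3) = f + (2/3 - f/3) = 2/3 + 2*f/3)
20*G(-7, 7) + b(6) = 20*(7/4) + (2/3 + (2/3)*6) = 35 + (2/3 + 4) = 35 + 14/3 = 119/3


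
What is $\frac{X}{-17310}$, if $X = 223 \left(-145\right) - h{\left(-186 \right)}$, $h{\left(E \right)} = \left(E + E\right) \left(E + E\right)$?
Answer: $\frac{170719}{17310} \approx 9.8624$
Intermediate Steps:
$h{\left(E \right)} = 4 E^{2}$ ($h{\left(E \right)} = 2 E 2 E = 4 E^{2}$)
$X = -170719$ ($X = 223 \left(-145\right) - 4 \left(-186\right)^{2} = -32335 - 4 \cdot 34596 = -32335 - 138384 = -170719$)
$\frac{X}{-17310} = - \frac{170719}{-17310} = \left(-170719\right) \left(- \frac{1}{17310}\right) = \frac{170719}{17310}$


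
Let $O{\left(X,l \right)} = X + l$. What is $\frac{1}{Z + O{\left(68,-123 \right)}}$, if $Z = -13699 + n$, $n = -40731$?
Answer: $- \frac{1}{54485} \approx -1.8354 \cdot 10^{-5}$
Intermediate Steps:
$Z = -54430$ ($Z = -13699 - 40731 = -54430$)
$\frac{1}{Z + O{\left(68,-123 \right)}} = \frac{1}{-54430 + \left(68 - 123\right)} = \frac{1}{-54430 - 55} = \frac{1}{-54485} = - \frac{1}{54485}$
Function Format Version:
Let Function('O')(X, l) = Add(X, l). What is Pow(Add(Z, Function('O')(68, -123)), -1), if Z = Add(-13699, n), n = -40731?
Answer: Rational(-1, 54485) ≈ -1.8354e-5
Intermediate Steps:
Z = -54430 (Z = Add(-13699, -40731) = -54430)
Pow(Add(Z, Function('O')(68, -123)), -1) = Pow(Add(-54430, Add(68, -123)), -1) = Pow(Add(-54430, -55), -1) = Pow(-54485, -1) = Rational(-1, 54485)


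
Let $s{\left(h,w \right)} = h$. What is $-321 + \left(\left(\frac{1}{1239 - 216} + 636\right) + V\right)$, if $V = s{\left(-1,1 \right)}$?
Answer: $\frac{321223}{1023} \approx 314.0$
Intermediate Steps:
$V = -1$
$-321 + \left(\left(\frac{1}{1239 - 216} + 636\right) + V\right) = -321 + \left(\left(\frac{1}{1239 - 216} + 636\right) - 1\right) = -321 + \left(\left(\frac{1}{1023} + 636\right) - 1\right) = -321 + \left(\frac{650629}{1023} - 1\right) = -321 + \frac{649606}{1023} = \frac{321223}{1023}$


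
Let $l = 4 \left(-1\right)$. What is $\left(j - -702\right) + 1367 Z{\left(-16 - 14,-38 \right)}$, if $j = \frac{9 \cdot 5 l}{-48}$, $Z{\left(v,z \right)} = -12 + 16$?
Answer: $\frac{24695}{4} \approx 6173.8$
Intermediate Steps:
$Z{\left(v,z \right)} = 4$
$l = -4$
$j = \frac{15}{4}$ ($j = \frac{9 \cdot 5 \left(-4\right)}{-48} = 45 \left(-4\right) \left(- \frac{1}{48}\right) = \left(-180\right) \left(- \frac{1}{48}\right) = \frac{15}{4} \approx 3.75$)
$\left(j - -702\right) + 1367 Z{\left(-16 - 14,-38 \right)} = \left(\frac{15}{4} - -702\right) + 1367 \cdot 4 = \left(\frac{15}{4} + 702\right) + 5468 = \frac{2823}{4} + 5468 = \frac{24695}{4}$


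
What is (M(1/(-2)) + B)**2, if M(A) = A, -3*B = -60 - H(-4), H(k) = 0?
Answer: 1521/4 ≈ 380.25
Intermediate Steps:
B = 20 (B = -(-60 - 1*0)/3 = -(-60 + 0)/3 = -1/3*(-60) = 20)
(M(1/(-2)) + B)**2 = (1/(-2) + 20)**2 = (-1/2 + 20)**2 = (39/2)**2 = 1521/4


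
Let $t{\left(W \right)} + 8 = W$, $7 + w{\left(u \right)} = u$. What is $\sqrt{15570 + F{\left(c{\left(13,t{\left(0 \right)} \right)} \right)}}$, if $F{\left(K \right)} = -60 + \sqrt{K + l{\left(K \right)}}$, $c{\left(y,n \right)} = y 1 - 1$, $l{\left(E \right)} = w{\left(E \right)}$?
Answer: $\sqrt{15510 + \sqrt{17}} \approx 124.56$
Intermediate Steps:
$w{\left(u \right)} = -7 + u$
$l{\left(E \right)} = -7 + E$
$t{\left(W \right)} = -8 + W$
$c{\left(y,n \right)} = -1 + y$ ($c{\left(y,n \right)} = y - 1 = -1 + y$)
$F{\left(K \right)} = -60 + \sqrt{-7 + 2 K}$ ($F{\left(K \right)} = -60 + \sqrt{K + \left(-7 + K\right)} = -60 + \sqrt{-7 + 2 K}$)
$\sqrt{15570 + F{\left(c{\left(13,t{\left(0 \right)} \right)} \right)}} = \sqrt{15570 - \left(60 - \sqrt{-7 + 2 \left(-1 + 13\right)}\right)} = \sqrt{15570 - \left(60 - \sqrt{-7 + 2 \cdot 12}\right)} = \sqrt{15570 - \left(60 - \sqrt{-7 + 24}\right)} = \sqrt{15570 - \left(60 - \sqrt{17}\right)} = \sqrt{15510 + \sqrt{17}}$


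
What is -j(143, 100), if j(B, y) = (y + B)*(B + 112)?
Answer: -61965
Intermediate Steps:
j(B, y) = (112 + B)*(B + y) (j(B, y) = (B + y)*(112 + B) = (112 + B)*(B + y))
-j(143, 100) = -(143² + 112*143 + 112*100 + 143*100) = -(20449 + 16016 + 11200 + 14300) = -1*61965 = -61965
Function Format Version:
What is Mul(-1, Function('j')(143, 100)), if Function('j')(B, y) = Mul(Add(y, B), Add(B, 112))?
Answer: -61965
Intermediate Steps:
Function('j')(B, y) = Mul(Add(112, B), Add(B, y)) (Function('j')(B, y) = Mul(Add(B, y), Add(112, B)) = Mul(Add(112, B), Add(B, y)))
Mul(-1, Function('j')(143, 100)) = Mul(-1, Add(Pow(143, 2), Mul(112, 143), Mul(112, 100), Mul(143, 100))) = Mul(-1, Add(20449, 16016, 11200, 14300)) = Mul(-1, 61965) = -61965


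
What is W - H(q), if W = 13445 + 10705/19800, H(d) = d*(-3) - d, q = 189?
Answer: 56238101/3960 ≈ 14202.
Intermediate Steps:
H(d) = -4*d (H(d) = -3*d - d = -4*d)
W = 53244341/3960 (W = 13445 + 10705*(1/19800) = 13445 + 2141/3960 = 53244341/3960 ≈ 13446.)
W - H(q) = 53244341/3960 - (-4)*189 = 53244341/3960 - 1*(-756) = 53244341/3960 + 756 = 56238101/3960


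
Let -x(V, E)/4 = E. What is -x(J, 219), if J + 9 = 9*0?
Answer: 876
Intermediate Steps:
J = -9 (J = -9 + 9*0 = -9 + 0 = -9)
x(V, E) = -4*E
-x(J, 219) = -(-4)*219 = -1*(-876) = 876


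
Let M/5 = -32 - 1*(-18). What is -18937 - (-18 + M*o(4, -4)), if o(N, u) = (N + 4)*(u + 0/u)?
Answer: -21159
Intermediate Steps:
o(N, u) = u*(4 + N) (o(N, u) = (4 + N)*(u + 0) = (4 + N)*u = u*(4 + N))
M = -70 (M = 5*(-32 - 1*(-18)) = 5*(-32 + 18) = 5*(-14) = -70)
-18937 - (-18 + M*o(4, -4)) = -18937 - (-18 - (-280)*(4 + 4)) = -18937 - (-18 - (-280)*8) = -18937 - (-18 - 70*(-32)) = -18937 - (-18 + 2240) = -18937 - 1*2222 = -18937 - 2222 = -21159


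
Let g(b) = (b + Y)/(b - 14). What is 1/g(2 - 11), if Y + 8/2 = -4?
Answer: 23/17 ≈ 1.3529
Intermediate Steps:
Y = -8 (Y = -4 - 4 = -8)
g(b) = (-8 + b)/(-14 + b) (g(b) = (b - 8)/(b - 14) = (-8 + b)/(-14 + b))
1/g(2 - 11) = 1/((-8 + (2 - 11))/(-14 + (2 - 11))) = 1/((-8 - 9)/(-14 - 9)) = 1/(-17/(-23)) = 1/(-1/23*(-17)) = 1/(17/23) = 23/17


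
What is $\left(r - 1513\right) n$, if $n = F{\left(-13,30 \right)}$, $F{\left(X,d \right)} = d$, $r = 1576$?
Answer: $1890$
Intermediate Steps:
$n = 30$
$\left(r - 1513\right) n = \left(1576 - 1513\right) 30 = 63 \cdot 30 = 1890$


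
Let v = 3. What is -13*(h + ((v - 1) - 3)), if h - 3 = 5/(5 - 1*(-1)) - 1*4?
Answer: 91/6 ≈ 15.167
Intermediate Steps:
h = -⅙ (h = 3 + (5/(5 - 1*(-1)) - 1*4) = 3 + (5/(5 + 1) - 4) = 3 + (5/6 - 4) = 3 + (5*(⅙) - 4) = 3 + (⅚ - 4) = 3 - 19/6 = -⅙ ≈ -0.16667)
-13*(h + ((v - 1) - 3)) = -13*(-⅙ + ((3 - 1) - 3)) = -13*(-⅙ + (2 - 3)) = -13*(-⅙ - 1) = -13*(-7/6) = 91/6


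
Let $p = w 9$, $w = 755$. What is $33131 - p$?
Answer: $26336$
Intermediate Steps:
$p = 6795$ ($p = 755 \cdot 9 = 6795$)
$33131 - p = 33131 - 6795 = 26336$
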